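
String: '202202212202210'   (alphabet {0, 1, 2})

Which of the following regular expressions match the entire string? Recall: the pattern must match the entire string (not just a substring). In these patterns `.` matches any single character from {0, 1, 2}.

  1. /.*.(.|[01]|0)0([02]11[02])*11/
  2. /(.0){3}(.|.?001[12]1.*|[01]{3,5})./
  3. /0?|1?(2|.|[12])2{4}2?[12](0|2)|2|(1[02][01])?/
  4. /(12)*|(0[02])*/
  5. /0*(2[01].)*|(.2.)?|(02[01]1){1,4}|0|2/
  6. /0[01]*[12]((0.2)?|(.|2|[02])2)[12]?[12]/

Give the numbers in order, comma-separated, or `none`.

5

1 → no match — must end with '11'
2 → no match
3 → no match
4 → no match
5 → match
6 → no match — must start with '0'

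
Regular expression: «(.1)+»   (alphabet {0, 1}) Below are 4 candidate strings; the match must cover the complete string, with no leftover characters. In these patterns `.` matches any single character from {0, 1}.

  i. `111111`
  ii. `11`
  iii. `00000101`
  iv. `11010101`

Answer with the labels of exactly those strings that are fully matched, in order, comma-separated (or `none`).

i. `111111` → match
ii. `11` → match
iii. `00000101` → no match
iv. `11010101` → match

i, ii, iv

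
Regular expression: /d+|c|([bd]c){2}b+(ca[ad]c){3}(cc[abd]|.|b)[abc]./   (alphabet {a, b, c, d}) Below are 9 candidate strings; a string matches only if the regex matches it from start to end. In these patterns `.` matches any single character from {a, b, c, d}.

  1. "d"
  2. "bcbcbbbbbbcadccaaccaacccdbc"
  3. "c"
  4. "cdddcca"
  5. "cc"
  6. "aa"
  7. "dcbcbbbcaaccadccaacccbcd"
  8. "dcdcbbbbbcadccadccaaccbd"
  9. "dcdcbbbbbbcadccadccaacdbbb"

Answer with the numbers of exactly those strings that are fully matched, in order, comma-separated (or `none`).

1, 2, 3, 7, 8

1 → match
2 → match
3 → match
4 → no match
5 → no match
6 → no match
7 → match
8 → match
9 → no match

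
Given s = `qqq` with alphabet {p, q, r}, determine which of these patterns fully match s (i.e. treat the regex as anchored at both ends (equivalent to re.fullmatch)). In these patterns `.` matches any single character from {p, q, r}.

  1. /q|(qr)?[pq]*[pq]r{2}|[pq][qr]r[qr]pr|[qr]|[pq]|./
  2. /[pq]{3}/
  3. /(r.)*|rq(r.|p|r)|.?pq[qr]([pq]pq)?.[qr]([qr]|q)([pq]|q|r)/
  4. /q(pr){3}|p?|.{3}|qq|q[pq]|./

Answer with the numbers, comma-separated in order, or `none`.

1 → no match
2 → match
3 → no match
4 → match

2, 4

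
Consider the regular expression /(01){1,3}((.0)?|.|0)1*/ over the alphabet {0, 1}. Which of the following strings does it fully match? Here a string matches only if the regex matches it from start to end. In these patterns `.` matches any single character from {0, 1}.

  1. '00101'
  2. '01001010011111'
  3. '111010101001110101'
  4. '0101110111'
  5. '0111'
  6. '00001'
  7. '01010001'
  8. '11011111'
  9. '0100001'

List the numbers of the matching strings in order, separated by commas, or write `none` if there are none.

5

1 → no match — must start with '01'
2 → no match
3 → no match — must start with '01'
4 → no match
5 → match
6 → no match — must start with '01'
7 → no match
8 → no match — must start with '01'
9 → no match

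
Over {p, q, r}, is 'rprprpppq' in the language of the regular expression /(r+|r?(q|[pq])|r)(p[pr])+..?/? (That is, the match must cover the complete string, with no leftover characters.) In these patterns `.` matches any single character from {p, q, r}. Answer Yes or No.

Yes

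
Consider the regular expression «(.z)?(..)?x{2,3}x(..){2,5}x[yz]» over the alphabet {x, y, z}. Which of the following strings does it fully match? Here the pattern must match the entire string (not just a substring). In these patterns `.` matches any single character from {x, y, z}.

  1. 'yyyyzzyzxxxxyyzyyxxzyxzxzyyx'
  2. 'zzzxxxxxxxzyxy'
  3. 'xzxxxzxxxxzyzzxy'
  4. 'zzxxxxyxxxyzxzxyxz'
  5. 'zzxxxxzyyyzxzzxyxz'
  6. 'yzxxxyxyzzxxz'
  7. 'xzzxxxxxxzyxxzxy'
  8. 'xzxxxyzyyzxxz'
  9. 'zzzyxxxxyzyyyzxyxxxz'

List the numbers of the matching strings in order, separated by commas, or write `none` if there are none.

1 → no match
2 → match
3 → no match
4 → match
5 → match
6 → match
7 → match
8 → match
9 → match

2, 4, 5, 6, 7, 8, 9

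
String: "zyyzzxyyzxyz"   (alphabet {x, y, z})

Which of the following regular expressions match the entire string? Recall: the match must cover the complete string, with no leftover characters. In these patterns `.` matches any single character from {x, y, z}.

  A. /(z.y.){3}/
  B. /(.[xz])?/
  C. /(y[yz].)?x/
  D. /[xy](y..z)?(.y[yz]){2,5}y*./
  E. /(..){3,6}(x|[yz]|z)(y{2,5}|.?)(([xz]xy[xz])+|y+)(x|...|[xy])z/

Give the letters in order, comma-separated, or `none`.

A → match
B → no match
C → no match — must end with "x"
D → no match
E → match

A, E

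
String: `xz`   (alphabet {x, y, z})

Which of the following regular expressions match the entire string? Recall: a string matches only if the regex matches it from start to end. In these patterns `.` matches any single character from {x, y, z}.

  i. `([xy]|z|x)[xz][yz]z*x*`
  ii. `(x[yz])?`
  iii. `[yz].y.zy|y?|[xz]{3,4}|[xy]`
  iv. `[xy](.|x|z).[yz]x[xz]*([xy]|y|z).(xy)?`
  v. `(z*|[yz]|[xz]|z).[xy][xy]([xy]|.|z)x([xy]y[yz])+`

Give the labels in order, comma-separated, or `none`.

ii

i → no match
ii → match
iii → no match
iv → no match
v → no match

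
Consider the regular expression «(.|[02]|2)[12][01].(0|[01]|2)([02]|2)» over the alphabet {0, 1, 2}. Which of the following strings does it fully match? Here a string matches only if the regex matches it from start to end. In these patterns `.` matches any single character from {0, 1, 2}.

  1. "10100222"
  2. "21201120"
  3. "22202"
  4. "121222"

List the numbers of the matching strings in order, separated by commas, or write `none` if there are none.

4

1 → no match
2 → no match
3 → no match
4 → match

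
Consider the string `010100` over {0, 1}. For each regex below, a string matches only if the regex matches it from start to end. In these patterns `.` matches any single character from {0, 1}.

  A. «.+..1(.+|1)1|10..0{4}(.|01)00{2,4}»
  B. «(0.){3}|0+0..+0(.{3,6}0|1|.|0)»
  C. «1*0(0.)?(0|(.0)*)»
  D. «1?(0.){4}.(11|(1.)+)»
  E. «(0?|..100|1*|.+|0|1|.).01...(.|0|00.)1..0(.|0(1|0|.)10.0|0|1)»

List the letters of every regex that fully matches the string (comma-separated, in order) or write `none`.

B

A → no match
B → match
C → no match
D → no match
E → no match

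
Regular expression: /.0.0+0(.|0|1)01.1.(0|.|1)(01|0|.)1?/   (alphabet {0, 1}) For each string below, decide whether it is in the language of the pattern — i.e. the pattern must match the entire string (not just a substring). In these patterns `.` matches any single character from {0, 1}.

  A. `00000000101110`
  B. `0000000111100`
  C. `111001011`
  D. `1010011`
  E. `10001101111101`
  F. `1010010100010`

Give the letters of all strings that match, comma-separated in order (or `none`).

A → match
B → match
C → no match
D → no match
E → no match
F → no match

A, B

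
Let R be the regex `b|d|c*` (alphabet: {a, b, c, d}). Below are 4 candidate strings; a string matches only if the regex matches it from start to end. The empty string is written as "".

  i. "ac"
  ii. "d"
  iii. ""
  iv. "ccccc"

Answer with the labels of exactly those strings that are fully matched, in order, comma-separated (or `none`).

i → no match
ii → match
iii → match
iv → match

ii, iii, iv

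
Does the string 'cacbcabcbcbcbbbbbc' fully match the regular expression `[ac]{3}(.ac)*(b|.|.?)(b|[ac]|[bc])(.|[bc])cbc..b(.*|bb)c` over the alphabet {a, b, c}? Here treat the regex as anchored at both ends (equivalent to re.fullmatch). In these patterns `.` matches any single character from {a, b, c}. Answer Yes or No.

No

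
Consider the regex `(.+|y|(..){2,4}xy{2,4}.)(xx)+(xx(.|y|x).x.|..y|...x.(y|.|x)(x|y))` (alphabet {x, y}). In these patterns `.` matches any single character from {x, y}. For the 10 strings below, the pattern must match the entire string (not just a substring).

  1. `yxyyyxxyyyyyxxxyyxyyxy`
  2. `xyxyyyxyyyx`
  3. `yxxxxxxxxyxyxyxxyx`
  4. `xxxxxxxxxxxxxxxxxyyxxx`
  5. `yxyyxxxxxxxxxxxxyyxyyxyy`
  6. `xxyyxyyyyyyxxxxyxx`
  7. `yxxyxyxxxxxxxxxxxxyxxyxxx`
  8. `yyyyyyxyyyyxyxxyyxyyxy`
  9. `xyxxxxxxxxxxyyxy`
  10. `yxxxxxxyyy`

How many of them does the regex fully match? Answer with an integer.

1 → no match
2 → no match
3 → no match
4 → no match
5 → no match
6 → no match
7 → no match
8 → no match
9 → match
10 → match
Total matched: 2

2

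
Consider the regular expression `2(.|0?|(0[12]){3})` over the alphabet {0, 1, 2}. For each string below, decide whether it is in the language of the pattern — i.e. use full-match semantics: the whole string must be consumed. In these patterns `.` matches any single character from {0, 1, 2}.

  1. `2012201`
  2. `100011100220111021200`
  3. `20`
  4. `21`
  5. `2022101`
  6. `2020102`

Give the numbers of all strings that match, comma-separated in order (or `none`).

3, 4, 6

1 → no match
2 → no match — must start with `2`
3 → match
4 → match
5 → no match
6 → match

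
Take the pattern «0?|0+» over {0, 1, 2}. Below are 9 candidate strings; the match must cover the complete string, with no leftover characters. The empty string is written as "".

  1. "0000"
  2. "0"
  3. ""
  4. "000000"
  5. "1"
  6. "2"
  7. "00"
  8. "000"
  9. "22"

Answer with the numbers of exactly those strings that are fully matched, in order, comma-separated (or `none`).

1 → match
2 → match
3 → match
4 → match
5 → no match
6 → no match
7 → match
8 → match
9 → no match

1, 2, 3, 4, 7, 8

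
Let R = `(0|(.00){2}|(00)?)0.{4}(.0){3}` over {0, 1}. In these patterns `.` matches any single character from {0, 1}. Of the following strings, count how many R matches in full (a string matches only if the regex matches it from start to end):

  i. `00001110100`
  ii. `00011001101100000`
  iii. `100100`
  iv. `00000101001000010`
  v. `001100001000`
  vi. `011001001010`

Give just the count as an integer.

i. `00001110100` → no match
ii → no match
iii. `100100` → no match
iv → no match
v. `001100001000` → match
vi. `011001001010` → no match
Total matched: 1

1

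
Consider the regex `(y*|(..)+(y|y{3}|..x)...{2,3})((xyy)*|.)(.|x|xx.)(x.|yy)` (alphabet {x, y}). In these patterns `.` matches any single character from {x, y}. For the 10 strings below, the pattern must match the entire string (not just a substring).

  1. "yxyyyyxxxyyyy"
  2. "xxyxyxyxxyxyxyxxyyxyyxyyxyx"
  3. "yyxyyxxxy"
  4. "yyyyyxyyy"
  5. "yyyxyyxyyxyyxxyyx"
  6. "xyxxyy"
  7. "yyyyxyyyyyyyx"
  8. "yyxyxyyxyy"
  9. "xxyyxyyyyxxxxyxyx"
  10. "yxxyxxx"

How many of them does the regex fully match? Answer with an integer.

1 → match
2 → no match
3 → no match
4 → match
5 → no match
6 → no match
7 → no match
8 → no match
9 → no match
10 → no match
Total matched: 2

2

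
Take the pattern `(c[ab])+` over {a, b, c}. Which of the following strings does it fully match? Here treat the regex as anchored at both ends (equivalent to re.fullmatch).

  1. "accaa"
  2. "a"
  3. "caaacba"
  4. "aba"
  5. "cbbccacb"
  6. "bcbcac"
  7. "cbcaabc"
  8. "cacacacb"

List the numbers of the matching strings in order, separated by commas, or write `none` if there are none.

1. "accaa" → no match — must start with "c"
2. "a" → no match — must start with "c"
3. "caaacba" → no match
4. "aba" → no match — must start with "c"
5. "cbbccacb" → no match
6. "bcbcac" → no match — must start with "c"
7. "cbcaabc" → no match
8. "cacacacb" → match

8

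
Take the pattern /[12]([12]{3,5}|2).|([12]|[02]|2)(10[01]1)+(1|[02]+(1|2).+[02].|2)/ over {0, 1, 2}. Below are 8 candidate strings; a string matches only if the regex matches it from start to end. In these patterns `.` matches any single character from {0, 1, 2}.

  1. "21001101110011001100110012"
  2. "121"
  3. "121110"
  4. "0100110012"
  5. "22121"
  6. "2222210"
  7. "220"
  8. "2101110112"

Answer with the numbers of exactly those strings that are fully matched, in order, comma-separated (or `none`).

1, 2, 3, 4, 5, 6, 7, 8

1 → match
2 → match
3 → match
4 → match
5 → match
6 → match
7 → match
8 → match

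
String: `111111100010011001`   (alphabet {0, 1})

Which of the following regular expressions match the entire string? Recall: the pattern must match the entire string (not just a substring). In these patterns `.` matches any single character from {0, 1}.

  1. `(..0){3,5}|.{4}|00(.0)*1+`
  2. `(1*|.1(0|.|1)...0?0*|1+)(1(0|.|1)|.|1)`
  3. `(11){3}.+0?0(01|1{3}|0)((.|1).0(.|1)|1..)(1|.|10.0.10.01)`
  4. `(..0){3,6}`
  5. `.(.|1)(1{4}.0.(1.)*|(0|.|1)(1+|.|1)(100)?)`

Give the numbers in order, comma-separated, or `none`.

3

1 → no match
2 → no match
3 → match
4 → no match — must end with `0`
5 → no match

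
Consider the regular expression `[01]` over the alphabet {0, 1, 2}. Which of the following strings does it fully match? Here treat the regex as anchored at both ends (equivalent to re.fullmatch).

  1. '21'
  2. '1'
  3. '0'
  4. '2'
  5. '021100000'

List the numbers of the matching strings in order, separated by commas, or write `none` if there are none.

1 → no match
2 → match
3 → match
4 → no match
5 → no match

2, 3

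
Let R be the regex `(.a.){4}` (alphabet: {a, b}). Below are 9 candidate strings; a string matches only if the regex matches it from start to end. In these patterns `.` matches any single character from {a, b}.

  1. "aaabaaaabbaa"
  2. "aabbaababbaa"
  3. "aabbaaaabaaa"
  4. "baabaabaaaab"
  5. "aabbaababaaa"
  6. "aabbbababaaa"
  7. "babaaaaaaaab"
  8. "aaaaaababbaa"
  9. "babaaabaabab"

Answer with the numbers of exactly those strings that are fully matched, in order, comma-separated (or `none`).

1, 2, 3, 4, 5, 7, 8, 9

1 → match
2 → match
3 → match
4 → match
5 → match
6 → no match
7 → match
8 → match
9 → match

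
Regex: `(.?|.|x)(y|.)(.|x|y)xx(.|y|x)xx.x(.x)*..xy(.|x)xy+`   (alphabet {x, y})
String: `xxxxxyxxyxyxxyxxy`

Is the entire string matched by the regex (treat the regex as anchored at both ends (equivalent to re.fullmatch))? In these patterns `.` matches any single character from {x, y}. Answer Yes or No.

Yes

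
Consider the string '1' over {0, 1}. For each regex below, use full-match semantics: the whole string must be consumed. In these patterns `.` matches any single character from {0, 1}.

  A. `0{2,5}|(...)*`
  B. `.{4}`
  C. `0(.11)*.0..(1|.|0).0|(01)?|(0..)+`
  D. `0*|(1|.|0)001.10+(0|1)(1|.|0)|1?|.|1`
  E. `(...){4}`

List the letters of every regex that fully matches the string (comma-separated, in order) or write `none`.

D

A → no match
B → no match
C → no match
D → match
E → no match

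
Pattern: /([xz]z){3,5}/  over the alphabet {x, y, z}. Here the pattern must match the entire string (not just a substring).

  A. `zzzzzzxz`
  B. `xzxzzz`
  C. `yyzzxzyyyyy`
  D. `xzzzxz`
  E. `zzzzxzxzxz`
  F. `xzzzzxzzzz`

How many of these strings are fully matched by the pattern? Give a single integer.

4

A. `zzzzzzxz` → match
B. `xzxzzz` → match
C. `yyzzxzyyyyy` → no match — must end with `z`
D. `xzzzxz` → match
E. `zzzzxzxzxz` → match
F. `xzzzzxzzzz` → no match
Total matched: 4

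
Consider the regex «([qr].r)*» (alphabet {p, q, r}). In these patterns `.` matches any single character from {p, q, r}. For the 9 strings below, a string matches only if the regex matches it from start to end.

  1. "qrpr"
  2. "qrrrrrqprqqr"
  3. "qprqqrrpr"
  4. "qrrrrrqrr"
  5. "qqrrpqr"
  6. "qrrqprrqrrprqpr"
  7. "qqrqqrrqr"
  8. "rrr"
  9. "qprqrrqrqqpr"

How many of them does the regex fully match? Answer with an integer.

1 → no match
2 → match
3 → match
4 → match
5 → no match
6 → match
7 → match
8 → match
9 → no match
Total matched: 6

6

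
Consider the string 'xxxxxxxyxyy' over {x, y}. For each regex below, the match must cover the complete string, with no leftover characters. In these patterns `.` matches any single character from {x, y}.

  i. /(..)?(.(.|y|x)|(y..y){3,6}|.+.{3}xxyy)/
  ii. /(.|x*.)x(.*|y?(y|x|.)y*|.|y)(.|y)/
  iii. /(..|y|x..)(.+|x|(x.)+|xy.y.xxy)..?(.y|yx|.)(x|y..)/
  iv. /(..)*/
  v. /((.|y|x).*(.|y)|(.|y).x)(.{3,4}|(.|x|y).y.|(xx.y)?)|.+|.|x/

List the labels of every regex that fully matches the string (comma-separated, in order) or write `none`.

i → no match
ii → match
iii → no match
iv → no match
v → match

ii, v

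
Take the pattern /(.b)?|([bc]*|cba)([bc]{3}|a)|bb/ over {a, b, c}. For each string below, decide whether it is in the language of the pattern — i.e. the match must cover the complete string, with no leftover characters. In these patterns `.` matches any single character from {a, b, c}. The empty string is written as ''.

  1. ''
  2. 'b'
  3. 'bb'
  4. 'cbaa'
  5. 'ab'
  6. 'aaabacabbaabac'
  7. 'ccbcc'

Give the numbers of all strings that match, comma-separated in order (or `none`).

1, 3, 4, 5, 7

1 → match
2 → no match
3 → match
4 → match
5 → match
6 → no match
7 → match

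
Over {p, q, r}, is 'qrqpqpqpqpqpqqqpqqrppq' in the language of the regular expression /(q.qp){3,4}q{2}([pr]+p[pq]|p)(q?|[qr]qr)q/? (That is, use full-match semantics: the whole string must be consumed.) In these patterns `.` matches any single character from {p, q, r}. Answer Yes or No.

Yes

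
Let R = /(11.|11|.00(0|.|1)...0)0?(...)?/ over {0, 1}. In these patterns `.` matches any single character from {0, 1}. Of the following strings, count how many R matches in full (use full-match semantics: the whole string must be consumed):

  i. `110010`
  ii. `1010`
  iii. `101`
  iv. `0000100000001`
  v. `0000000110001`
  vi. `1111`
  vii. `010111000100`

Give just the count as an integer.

i → match
ii → no match
iii → no match
iv → no match
v → no match
vi → no match
vii → no match
Total matched: 1

1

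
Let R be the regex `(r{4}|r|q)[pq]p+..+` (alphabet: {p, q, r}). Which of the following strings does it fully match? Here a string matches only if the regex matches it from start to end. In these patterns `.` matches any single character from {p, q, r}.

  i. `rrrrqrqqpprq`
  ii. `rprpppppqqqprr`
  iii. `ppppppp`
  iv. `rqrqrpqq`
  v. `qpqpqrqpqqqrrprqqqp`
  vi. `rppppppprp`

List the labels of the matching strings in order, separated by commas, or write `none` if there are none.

i → no match
ii → no match
iii → no match
iv → no match
v → no match
vi → match

vi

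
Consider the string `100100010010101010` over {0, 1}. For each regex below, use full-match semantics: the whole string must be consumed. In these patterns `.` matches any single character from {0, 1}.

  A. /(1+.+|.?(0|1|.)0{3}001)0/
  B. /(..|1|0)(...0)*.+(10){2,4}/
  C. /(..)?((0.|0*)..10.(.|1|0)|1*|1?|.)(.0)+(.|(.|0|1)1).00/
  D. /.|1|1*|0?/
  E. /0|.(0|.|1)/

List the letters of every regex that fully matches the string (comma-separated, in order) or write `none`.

A → match
B → match
C → no match — must end with `00`
D → no match
E → no match

A, B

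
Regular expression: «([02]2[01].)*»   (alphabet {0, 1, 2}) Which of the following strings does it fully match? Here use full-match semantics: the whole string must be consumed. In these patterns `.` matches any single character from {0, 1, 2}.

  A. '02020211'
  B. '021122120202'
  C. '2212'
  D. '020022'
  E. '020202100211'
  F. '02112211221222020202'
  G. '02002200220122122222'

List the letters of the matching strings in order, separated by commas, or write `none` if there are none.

A, B, C, E, F

A. '02020211' → match
B. '021122120202' → match
C. '2212' → match
D. '020022' → no match
E. '020202100211' → match
F → match
G → no match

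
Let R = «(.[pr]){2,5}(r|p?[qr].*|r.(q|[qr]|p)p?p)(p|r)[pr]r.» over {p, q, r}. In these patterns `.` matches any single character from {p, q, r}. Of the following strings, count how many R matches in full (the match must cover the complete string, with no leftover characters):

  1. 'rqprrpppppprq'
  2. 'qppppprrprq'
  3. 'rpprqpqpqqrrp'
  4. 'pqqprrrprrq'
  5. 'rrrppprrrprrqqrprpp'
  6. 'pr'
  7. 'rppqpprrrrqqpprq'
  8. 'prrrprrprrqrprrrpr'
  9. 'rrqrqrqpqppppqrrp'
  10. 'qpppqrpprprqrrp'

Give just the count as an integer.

1

1 → no match
2. 'qppppprrprq' → match
3 → no match
4. 'pqqprrrprrq' → no match
5 → no match
6. 'pr' → no match
7 → no match
8 → no match
9 → no match
10 → no match
Total matched: 1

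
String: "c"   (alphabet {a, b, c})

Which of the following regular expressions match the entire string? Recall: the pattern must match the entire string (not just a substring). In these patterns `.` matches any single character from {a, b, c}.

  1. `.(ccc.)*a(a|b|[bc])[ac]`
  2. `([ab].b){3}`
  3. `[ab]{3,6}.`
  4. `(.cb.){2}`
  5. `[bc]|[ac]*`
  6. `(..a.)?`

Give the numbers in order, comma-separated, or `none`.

1 → no match
2 → no match — must end with "b"
3 → no match
4 → no match
5 → match
6 → no match

5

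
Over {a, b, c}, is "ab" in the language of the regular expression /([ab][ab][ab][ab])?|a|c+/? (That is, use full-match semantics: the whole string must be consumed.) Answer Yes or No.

No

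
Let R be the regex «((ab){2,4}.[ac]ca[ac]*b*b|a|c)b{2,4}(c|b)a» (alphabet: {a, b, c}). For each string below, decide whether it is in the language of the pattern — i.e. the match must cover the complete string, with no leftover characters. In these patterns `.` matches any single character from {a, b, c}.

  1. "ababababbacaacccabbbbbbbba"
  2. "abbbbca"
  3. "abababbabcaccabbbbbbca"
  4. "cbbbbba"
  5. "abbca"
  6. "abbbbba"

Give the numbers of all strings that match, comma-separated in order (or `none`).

1, 2, 4, 5, 6

1 → match
2 → match
3 → no match
4 → match
5 → match
6 → match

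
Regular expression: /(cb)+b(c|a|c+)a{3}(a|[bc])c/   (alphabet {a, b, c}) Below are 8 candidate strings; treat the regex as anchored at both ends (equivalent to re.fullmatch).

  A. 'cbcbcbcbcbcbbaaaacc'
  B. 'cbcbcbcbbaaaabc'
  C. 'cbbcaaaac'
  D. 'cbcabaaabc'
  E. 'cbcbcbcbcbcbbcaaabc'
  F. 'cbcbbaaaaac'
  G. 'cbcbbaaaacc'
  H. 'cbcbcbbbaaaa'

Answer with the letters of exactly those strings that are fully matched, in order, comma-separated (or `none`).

A → match
B → match
C → match
D → no match
E → match
F → match
G → match
H → no match — must end with 'c'

A, B, C, E, F, G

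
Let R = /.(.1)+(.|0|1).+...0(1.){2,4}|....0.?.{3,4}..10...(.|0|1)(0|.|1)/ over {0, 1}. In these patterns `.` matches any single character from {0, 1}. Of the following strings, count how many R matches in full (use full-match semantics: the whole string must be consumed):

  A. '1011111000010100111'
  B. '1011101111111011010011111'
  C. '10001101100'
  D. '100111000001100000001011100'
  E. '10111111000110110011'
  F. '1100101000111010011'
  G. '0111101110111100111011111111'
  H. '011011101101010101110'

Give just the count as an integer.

2

A → no match
B → no match
C → no match
D → no match
E → no match
F → no match
G → match
H → match
Total matched: 2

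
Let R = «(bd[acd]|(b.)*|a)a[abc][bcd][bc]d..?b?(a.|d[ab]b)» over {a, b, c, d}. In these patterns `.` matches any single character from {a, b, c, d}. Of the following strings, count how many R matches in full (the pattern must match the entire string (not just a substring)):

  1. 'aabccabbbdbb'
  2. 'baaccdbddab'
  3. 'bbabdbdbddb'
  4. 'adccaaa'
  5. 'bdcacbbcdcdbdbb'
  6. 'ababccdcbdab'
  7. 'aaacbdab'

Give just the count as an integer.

1 → no match
2 → no match
3 → no match
4 → no match
5 → no match
6 → no match
7 → no match
Total matched: 0

0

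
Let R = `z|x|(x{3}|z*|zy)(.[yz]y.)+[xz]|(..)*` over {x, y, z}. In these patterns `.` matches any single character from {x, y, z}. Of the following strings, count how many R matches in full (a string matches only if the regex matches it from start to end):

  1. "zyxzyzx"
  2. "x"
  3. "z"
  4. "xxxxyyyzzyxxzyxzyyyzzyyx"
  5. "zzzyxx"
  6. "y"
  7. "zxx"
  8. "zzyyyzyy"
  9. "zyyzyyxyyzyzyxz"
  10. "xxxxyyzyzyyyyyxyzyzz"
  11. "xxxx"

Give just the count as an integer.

9

1. "zyxzyzx" → match
2. "x" → match
3. "z" → match
4 → match
5. "zzzyxx" → match
6. "y" → no match
7. "zxx" → no match
8. "zzyyyzyy" → match
9 → match
10 → match
11. "xxxx" → match
Total matched: 9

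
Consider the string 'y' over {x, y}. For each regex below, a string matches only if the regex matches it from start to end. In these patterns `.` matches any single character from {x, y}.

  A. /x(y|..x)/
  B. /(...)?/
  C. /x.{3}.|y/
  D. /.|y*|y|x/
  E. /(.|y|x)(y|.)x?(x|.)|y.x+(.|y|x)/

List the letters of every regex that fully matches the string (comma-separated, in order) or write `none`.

C, D

A → no match — must start with 'x'
B → no match
C → match
D → match
E → no match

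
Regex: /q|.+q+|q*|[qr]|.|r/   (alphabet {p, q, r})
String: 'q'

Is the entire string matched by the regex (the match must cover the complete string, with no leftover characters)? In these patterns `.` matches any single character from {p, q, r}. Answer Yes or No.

Yes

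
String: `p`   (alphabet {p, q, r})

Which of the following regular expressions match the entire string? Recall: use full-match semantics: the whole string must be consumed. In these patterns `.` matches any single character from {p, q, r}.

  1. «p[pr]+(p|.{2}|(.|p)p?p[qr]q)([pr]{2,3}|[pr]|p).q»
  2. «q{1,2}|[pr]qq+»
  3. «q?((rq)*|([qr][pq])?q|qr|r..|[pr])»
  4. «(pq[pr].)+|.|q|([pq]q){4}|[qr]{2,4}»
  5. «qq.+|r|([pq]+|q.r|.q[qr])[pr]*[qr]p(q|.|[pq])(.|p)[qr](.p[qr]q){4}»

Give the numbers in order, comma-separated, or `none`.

3, 4

1 → no match — must end with `q`
2 → no match — must end with `q`
3 → match
4 → match
5 → no match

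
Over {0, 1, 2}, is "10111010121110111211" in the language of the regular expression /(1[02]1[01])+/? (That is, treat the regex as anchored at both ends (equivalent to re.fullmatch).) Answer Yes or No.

Yes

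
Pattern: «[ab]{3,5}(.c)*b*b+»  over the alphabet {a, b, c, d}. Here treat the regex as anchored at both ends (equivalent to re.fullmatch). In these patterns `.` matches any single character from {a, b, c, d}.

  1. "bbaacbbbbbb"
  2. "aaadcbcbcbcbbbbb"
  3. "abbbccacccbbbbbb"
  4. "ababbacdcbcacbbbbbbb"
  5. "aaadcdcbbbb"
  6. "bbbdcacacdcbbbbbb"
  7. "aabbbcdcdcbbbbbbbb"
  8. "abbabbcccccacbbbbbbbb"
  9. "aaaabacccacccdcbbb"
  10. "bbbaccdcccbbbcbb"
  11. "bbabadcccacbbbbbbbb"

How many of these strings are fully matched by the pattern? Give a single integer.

1. "bbaacbbbbbb" → match
2 → match
3 → match
4 → match
5. "aaadcdcbbbb" → match
6 → match
7 → match
8 → match
9 → match
10 → no match
11 → match
Total matched: 10

10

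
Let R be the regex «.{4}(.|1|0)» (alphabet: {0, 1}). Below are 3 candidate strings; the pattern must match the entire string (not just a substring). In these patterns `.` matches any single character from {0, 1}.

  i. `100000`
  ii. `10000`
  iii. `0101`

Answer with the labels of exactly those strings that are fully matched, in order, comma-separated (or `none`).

ii

i → no match
ii → match
iii → no match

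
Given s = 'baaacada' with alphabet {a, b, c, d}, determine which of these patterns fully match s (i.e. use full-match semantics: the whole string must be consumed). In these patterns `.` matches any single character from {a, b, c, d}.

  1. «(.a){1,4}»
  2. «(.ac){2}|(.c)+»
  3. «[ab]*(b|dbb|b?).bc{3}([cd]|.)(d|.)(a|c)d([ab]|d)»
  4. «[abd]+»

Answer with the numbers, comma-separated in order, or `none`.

1 → match
2 → no match
3 → no match
4 → no match

1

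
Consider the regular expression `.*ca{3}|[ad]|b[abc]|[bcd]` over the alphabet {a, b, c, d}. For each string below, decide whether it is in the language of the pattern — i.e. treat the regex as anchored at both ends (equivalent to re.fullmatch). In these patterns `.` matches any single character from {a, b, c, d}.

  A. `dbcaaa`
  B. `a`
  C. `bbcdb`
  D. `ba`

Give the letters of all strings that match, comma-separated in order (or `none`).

A, B, D

A → match
B → match
C → no match
D → match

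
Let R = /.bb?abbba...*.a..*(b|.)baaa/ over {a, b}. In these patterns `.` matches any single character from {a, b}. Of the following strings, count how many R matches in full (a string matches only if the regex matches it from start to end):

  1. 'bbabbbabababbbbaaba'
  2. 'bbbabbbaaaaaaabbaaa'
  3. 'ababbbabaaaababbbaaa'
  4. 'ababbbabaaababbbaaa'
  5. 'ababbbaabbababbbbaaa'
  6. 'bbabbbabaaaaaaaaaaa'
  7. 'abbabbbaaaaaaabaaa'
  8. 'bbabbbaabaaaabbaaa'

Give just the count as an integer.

6

1 → no match — must end with 'baaa'
2 → match
3 → match
4 → match
5 → match
6 → no match — must end with 'baaa'
7 → match
8 → match
Total matched: 6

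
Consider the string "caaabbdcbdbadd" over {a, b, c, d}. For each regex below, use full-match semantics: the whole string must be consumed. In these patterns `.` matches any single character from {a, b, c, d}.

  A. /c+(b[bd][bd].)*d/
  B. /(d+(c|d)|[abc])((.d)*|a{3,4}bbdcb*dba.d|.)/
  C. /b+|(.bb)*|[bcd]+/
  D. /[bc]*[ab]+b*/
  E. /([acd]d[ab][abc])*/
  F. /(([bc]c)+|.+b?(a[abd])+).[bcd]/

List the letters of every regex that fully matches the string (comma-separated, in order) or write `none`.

B

A → no match
B → match
C → no match
D → no match
E → no match
F → no match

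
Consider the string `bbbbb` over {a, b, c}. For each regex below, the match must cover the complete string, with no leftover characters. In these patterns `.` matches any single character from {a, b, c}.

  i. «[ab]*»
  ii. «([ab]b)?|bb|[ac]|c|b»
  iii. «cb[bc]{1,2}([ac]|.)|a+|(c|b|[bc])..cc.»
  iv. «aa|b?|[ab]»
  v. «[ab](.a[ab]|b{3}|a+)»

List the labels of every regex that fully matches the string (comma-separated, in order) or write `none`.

i

i → match
ii → no match
iii → no match
iv → no match
v → no match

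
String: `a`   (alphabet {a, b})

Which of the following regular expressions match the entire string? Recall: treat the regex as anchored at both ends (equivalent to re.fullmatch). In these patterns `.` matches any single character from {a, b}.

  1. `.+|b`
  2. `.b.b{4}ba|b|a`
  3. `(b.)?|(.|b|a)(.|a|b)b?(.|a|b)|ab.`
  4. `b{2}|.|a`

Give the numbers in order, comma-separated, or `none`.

1 → match
2 → match
3 → no match
4 → match

1, 2, 4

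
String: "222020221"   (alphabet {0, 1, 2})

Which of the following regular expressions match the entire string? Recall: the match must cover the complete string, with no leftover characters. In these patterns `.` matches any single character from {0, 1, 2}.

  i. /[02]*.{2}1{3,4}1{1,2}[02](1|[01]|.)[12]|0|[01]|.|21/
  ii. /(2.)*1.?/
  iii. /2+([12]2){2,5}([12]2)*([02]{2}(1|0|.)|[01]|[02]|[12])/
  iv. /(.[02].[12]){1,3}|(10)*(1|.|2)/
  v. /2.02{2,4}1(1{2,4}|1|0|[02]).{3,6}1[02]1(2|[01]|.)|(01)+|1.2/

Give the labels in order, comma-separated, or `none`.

ii

i → no match
ii → match
iii → no match
iv → no match
v → no match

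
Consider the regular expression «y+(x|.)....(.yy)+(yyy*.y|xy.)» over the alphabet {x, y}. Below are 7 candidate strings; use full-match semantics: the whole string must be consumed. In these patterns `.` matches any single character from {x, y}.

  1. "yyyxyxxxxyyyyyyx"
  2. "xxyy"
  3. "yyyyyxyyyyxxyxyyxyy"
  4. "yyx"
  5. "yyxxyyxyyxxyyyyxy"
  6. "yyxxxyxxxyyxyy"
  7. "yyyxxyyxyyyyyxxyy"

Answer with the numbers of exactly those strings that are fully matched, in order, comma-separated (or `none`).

1 → no match
2 → no match — must start with "y"
3 → no match
4 → no match
5 → no match
6 → no match
7 → no match

none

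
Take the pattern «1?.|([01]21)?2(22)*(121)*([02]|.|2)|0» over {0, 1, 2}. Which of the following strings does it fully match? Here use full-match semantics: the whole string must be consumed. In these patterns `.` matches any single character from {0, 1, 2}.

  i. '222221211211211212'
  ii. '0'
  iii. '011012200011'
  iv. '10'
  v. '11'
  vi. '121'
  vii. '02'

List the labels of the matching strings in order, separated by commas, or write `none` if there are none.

i → match
ii. '0' → match
iii. '011012200011' → no match
iv. '10' → match
v. '11' → match
vi. '121' → no match
vii. '02' → no match

i, ii, iv, v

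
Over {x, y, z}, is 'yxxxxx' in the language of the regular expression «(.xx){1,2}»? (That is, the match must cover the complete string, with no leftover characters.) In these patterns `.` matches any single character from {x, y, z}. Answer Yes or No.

Yes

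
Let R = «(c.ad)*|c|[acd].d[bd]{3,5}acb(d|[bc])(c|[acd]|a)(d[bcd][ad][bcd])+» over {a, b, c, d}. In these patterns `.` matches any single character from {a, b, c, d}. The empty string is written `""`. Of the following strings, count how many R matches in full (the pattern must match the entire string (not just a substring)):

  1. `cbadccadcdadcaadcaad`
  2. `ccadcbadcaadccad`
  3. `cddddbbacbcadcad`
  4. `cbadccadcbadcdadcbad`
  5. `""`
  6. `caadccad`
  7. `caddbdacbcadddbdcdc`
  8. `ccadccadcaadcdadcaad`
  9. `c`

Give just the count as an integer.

9

1 → match
2 → match
3 → match
4 → match
5 → match
6 → match
7 → match
8 → match
9 → match
Total matched: 9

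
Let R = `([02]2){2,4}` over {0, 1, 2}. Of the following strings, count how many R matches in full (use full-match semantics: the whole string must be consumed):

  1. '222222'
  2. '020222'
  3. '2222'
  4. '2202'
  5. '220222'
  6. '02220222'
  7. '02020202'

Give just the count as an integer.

7

1 → match
2 → match
3 → match
4 → match
5 → match
6 → match
7 → match
Total matched: 7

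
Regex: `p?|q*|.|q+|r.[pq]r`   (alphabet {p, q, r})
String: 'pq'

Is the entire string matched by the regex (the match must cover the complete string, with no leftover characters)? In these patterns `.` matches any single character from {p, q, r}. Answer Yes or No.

No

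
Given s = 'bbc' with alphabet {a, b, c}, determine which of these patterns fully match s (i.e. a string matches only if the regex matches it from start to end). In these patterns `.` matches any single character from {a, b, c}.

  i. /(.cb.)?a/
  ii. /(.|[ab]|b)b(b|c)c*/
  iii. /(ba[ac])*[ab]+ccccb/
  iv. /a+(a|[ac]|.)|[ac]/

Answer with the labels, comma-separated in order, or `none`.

i → no match — must end with 'a'
ii → match
iii → no match — must end with 'ccccb'
iv → no match

ii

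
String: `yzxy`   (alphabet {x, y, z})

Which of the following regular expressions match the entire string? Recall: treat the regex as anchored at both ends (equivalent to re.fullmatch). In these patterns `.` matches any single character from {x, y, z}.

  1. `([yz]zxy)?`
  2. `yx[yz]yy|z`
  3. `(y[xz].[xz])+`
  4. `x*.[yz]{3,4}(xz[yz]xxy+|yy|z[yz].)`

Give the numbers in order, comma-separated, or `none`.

1

1 → match
2 → no match
3 → no match
4 → no match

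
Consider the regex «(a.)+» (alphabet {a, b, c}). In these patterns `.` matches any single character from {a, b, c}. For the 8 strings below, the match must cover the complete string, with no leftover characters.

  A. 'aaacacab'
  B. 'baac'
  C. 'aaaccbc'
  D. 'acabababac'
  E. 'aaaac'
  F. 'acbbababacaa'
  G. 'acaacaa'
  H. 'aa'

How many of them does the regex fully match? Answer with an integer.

3

A → match
B → no match — must start with 'a'
C → no match
D → match
E → no match
F → no match
G → no match
H → match
Total matched: 3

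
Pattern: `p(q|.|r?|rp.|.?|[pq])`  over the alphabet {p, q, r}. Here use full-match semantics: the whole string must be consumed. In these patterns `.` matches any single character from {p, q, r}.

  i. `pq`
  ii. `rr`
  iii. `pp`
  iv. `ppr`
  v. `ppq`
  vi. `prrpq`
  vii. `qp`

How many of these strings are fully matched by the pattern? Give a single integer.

i → match
ii → no match — must start with `p`
iii → match
iv → no match
v → no match
vi → no match
vii → no match — must start with `p`
Total matched: 2

2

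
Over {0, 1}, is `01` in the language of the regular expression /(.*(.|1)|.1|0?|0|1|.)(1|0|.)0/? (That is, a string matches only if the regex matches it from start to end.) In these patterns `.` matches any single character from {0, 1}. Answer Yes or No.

Every match must end with `0`, but `01` does not.

No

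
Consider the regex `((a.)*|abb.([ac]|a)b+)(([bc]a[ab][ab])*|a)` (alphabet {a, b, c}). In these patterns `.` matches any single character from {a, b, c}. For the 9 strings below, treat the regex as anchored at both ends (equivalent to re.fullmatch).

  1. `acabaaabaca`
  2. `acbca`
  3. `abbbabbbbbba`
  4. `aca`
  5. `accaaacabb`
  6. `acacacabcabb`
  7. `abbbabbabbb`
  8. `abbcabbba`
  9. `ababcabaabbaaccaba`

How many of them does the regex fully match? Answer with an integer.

1. `acabaaabaca` → match
2. `acbca` → no match
3. `abbbabbbbbba` → match
4. `aca` → match
5. `accaaacabb` → match
6. `acacacabcabb` → match
7. `abbbabbabbb` → no match
8. `abbcabbba` → match
9 → no match
Total matched: 6

6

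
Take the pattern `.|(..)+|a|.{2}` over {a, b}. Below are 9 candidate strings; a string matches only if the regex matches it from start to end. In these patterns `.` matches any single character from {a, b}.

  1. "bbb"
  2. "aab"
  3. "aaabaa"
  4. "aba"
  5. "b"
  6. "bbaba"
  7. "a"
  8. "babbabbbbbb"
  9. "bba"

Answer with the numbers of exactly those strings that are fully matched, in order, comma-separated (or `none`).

3, 5, 7

1 → no match
2 → no match
3 → match
4 → no match
5 → match
6 → no match
7 → match
8 → no match
9 → no match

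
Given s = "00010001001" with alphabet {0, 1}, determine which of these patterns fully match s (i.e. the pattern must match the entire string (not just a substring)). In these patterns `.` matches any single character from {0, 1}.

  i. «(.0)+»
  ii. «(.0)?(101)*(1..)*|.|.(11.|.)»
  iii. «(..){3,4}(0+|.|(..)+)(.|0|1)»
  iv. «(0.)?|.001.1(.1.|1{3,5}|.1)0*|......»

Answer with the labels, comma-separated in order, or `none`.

i → no match — must end with "0"
ii → no match
iii → match
iv → no match

iii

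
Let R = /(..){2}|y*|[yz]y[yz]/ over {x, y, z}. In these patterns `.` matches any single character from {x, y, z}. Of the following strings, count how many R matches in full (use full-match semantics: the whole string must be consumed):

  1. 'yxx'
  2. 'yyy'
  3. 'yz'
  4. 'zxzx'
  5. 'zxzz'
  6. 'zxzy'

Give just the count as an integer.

4

1. 'yxx' → no match
2. 'yyy' → match
3. 'yz' → no match
4. 'zxzx' → match
5. 'zxzz' → match
6. 'zxzy' → match
Total matched: 4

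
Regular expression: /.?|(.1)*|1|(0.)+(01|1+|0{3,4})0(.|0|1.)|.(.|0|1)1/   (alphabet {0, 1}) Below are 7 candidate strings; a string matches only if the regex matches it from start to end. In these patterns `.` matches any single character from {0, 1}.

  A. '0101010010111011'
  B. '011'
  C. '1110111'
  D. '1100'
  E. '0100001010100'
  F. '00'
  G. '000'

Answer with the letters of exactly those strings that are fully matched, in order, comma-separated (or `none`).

B

A → no match
B → match
C → no match
D → no match
E → no match
F → no match
G → no match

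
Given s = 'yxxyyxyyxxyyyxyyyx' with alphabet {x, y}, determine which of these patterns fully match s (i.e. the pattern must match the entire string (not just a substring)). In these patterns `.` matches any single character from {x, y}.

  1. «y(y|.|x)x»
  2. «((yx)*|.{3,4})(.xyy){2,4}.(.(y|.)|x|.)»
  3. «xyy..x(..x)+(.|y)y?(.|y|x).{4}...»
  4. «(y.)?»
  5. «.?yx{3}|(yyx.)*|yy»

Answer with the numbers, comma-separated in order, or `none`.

2

1 → no match
2 → match
3 → no match — must start with 'xyy'
4 → no match
5 → no match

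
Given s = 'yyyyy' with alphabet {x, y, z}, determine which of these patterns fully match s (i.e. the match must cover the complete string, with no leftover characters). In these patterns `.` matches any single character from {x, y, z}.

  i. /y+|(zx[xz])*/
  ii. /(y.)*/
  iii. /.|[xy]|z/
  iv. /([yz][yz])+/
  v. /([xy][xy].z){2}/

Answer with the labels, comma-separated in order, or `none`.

i → match
ii → no match
iii → no match
iv → no match
v → no match — must end with 'z'

i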